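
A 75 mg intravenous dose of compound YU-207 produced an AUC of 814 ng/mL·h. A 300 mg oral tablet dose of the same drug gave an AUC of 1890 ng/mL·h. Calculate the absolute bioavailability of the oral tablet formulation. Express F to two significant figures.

F = 0.58

F = (AUC_ev / D_ev) / (AUC_iv / D_iv)
  = (1890/300) / (814/75)
  = 6.3 / 10.8533 = 0.5805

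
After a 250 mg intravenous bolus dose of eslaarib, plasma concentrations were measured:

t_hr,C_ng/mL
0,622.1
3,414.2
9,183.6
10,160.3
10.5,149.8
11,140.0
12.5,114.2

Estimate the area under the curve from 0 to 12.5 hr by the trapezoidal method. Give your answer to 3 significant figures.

Trapezoidal AUC_0→12.5:
  [0→3]: (622.1+414.2)/2 × 3 = 1554.45
  [3→9]: (414.2+183.6)/2 × 6 = 1793.4
  [9→10]: (183.6+160.3)/2 × 1 = 171.95
  [10→10.5]: (160.3+149.8)/2 × 0.5 = 77.525
  [10.5→11]: (149.8+140.0)/2 × 0.5 = 72.45
  [11→12.5]: (140.0+114.2)/2 × 1.5 = 190.65
  Sum = 3860.425 ng/mL·hr

AUC = 3860 ng/mL·hr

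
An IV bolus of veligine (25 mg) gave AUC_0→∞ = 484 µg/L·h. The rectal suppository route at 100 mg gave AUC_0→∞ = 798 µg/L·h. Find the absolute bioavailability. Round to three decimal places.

F = 0.412

F = (AUC_ev / D_ev) / (AUC_iv / D_iv)
  = (798/100) / (484/25)
  = 7.98 / 19.36 = 0.4122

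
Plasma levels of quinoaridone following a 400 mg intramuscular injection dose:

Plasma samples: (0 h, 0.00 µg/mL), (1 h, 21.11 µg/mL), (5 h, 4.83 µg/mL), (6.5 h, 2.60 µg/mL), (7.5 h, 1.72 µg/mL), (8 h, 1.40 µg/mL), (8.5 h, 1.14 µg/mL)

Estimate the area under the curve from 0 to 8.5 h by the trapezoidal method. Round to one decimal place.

Trapezoidal AUC_0→8.5:
  [0→1]: (0.00+21.11)/2 × 1 = 10.555
  [1→5]: (21.11+4.83)/2 × 4 = 51.88
  [5→6.5]: (4.83+2.60)/2 × 1.5 = 5.5725
  [6.5→7.5]: (2.60+1.72)/2 × 1 = 2.16
  [7.5→8]: (1.72+1.40)/2 × 0.5 = 0.78
  [8→8.5]: (1.40+1.14)/2 × 0.5 = 0.635
  Sum = 71.5825 µg/mL·h

AUC = 71.6 µg/mL·h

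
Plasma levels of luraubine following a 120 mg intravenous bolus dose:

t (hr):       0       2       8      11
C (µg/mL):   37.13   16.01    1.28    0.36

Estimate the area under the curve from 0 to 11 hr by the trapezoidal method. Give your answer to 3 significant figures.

AUC = 107 µg/mL·hr

Trapezoidal AUC_0→11:
  [0→2]: (37.13+16.01)/2 × 2 = 53.14
  [2→8]: (16.01+1.28)/2 × 6 = 51.87
  [8→11]: (1.28+0.36)/2 × 3 = 2.46
  Sum = 107.47 µg/mL·hr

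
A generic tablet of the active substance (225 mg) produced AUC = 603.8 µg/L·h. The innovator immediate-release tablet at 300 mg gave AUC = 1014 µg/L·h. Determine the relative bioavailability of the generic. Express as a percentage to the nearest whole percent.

F_rel = (AUC_test/D_test) / (AUC_ref/D_ref)
      = (603.8/225) / (1014/300)
      = 2.68356 / 3.38 = 0.7940 = 79.40%

F_rel = 79%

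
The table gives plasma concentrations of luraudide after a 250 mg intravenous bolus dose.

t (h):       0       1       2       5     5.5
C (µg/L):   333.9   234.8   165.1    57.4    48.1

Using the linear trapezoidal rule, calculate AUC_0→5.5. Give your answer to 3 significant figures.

AUC = 844 µg/L·h

Trapezoidal AUC_0→5.5:
  [0→1]: (333.9+234.8)/2 × 1 = 284.35
  [1→2]: (234.8+165.1)/2 × 1 = 199.95
  [2→5]: (165.1+57.4)/2 × 3 = 333.75
  [5→5.5]: (57.4+48.1)/2 × 0.5 = 26.375
  Sum = 844.425 µg/L·h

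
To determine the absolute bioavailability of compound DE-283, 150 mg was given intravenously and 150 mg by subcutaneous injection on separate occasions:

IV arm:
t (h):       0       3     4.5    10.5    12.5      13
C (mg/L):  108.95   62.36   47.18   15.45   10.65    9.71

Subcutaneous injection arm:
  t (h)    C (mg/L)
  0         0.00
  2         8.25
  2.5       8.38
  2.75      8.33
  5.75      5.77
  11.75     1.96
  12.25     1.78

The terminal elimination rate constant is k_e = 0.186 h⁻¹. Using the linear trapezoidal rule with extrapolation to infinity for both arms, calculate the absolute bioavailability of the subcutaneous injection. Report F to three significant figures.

F = 0.114

Trapezoidal AUC_0→13 (IV):
  [0→3]: (108.95+62.36)/2 × 3 = 256.965
  [3→4.5]: (62.36+47.18)/2 × 1.5 = 82.155
  [4.5→10.5]: (47.18+15.45)/2 × 6 = 187.89
  [10.5→12.5]: (15.45+10.65)/2 × 2 = 26.1
  [12.5→13]: (10.65+9.71)/2 × 0.5 = 5.09
  Sum = 558.2 mg/L·h
IV tail: 9.71/0.186 = 52.204; AUC_iv,0→∞ = 558.2 + 52.204 = 610.404 mg/L·h
Trapezoidal AUC_0→12.25 (subcutaneous injection):
  [0→2]: (0.00+8.25)/2 × 2 = 8.25
  [2→2.5]: (8.25+8.38)/2 × 0.5 = 4.1575
  [2.5→2.75]: (8.38+8.33)/2 × 0.25 = 2.08875
  [2.75→5.75]: (8.33+5.77)/2 × 3 = 21.15
  [5.75→11.75]: (5.77+1.96)/2 × 6 = 23.19
  [11.75→12.25]: (1.96+1.78)/2 × 0.5 = 0.935
  Sum = 59.77125 mg/L·h
subcutaneous injection tail: 1.78/0.186 = 9.570; AUC_ev,0→∞ = 59.77125 + 9.570 = 69.34125 mg/L·h
F = (AUC_ev/D_ev)/(AUC_iv/D_iv) = (69.34125/150)/(610.404/150) = 0.462275/4.06936 = 0.1136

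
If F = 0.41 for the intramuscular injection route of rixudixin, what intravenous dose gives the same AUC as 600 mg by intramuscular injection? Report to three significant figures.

D_iv = 246 mg

Systemic exposure from an extravascular dose = F × D_ev, so the equivalent IV dose is F × D_ev.
D_iv = F × D_ev = 0.41 × 600 = 246 mg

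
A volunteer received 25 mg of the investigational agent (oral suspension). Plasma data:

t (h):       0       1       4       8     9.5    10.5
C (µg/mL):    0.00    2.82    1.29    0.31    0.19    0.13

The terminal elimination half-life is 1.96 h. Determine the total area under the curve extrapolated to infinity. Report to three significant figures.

AUC = 11.7 µg/mL·h

Trapezoidal AUC_0→10.5:
  [0→1]: (0.00+2.82)/2 × 1 = 1.41
  [1→4]: (2.82+1.29)/2 × 3 = 6.165
  [4→8]: (1.29+0.31)/2 × 4 = 3.2
  [8→9.5]: (0.31+0.19)/2 × 1.5 = 0.375
  [9.5→10.5]: (0.19+0.13)/2 × 1 = 0.16
  Sum = 11.31 µg/mL·h
k_e = ln2 / t½ = 0.693147 / 1.96 = 0.3536 h^-1
Extrapolated tail: C_last / k_e = 0.13 / 0.3536 = 0.368
AUC_0→∞ = 11.31 + 0.368 = 11.678 µg/mL·h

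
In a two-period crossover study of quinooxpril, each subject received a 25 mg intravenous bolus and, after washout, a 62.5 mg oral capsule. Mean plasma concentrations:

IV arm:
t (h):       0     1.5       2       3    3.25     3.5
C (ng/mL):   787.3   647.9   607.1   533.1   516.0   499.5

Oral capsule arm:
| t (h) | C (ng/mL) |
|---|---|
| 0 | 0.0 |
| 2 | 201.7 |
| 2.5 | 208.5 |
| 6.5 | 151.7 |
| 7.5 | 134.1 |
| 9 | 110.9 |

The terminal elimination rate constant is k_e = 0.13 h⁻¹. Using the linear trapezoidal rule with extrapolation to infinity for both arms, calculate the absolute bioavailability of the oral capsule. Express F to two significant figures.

Trapezoidal AUC_0→3.5 (IV):
  [0→1.5]: (787.3+647.9)/2 × 1.5 = 1076.4
  [1.5→2]: (647.9+607.1)/2 × 0.5 = 313.75
  [2→3]: (607.1+533.1)/2 × 1 = 570.1
  [3→3.25]: (533.1+516.0)/2 × 0.25 = 131.1375
  [3.25→3.5]: (516.0+499.5)/2 × 0.25 = 126.9375
  Sum = 2218.325 ng/mL·h
IV tail: 499.5/0.13 = 3842.308; AUC_iv,0→∞ = 2218.325 + 3842.308 = 6060.633 ng/mL·h
Trapezoidal AUC_0→9 (oral capsule):
  [0→2]: (0.0+201.7)/2 × 2 = 201.7
  [2→2.5]: (201.7+208.5)/2 × 0.5 = 102.55
  [2.5→6.5]: (208.5+151.7)/2 × 4 = 720.4
  [6.5→7.5]: (151.7+134.1)/2 × 1 = 142.9
  [7.5→9]: (134.1+110.9)/2 × 1.5 = 183.75
  Sum = 1351.3 ng/mL·h
oral capsule tail: 110.9/0.13 = 853.077; AUC_ev,0→∞ = 1351.3 + 853.077 = 2204.377 ng/mL·h
F = (AUC_ev/D_ev)/(AUC_iv/D_iv) = (2204.377/62.5)/(6060.633/25) = 35.270032/242.42532 = 0.1455

F = 0.15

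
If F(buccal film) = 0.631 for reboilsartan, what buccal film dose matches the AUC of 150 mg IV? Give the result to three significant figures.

D_buccal = 238 mg

For equal systemic exposure: F × D_ev = D_iv
D_ev = D_iv / F = 150 / 0.631 = 237.718 mg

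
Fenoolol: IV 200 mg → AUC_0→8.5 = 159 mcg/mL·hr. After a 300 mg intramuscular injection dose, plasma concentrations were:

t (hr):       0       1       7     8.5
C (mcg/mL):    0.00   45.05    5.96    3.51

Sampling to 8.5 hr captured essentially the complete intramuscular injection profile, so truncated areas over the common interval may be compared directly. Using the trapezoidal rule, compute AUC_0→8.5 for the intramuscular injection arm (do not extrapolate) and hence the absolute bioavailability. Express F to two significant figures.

F = 0.77

Trapezoidal AUC_0→8.5 (intramuscular injection):
  [0→1]: (0.00+45.05)/2 × 1 = 22.525
  [1→7]: (45.05+5.96)/2 × 6 = 153.03
  [7→8.5]: (5.96+3.51)/2 × 1.5 = 7.1025
  Sum = 182.6575 mcg/mL·hr
F = (AUC_ev/D_ev)/(AUC_iv/D_iv) = (182.6575/300)/(159/200) = 0.608858/0.795 = 0.7659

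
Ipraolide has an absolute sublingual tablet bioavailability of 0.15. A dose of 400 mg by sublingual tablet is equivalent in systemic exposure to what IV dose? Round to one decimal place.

Systemic exposure from an extravascular dose = F × D_ev, so the equivalent IV dose is F × D_ev.
D_iv = F × D_ev = 0.15 × 400 = 60 mg

D_iv = 60.0 mg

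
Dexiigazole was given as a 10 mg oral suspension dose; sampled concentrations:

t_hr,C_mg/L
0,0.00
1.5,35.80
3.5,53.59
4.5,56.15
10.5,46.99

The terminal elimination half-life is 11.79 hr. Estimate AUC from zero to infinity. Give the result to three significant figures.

Trapezoidal AUC_0→10.5:
  [0→1.5]: (0.00+35.80)/2 × 1.5 = 26.85
  [1.5→3.5]: (35.80+53.59)/2 × 2 = 89.39
  [3.5→4.5]: (53.59+56.15)/2 × 1 = 54.87
  [4.5→10.5]: (56.15+46.99)/2 × 6 = 309.42
  Sum = 480.53 mg/L·hr
k_e = ln2 / t½ = 0.693147 / 11.79 = 0.0588 hr^-1
Extrapolated tail: C_last / k_e = 46.99 / 0.0588 = 799.150
AUC_0→∞ = 480.53 + 799.150 = 1279.68 mg/L·hr

AUC = 1280 mg/L·hr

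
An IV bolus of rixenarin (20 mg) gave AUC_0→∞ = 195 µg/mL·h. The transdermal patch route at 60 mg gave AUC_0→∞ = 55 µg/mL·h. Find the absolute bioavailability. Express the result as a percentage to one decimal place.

F = 9.4%

F = (AUC_ev / D_ev) / (AUC_iv / D_iv)
  = (55/60) / (195/20)
  = 0.916667 / 9.75 = 0.0940
  = 9.40%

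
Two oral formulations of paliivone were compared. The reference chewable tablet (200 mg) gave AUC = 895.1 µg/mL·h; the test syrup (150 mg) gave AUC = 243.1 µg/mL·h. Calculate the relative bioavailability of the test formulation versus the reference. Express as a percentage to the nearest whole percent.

F_rel = (AUC_test/D_test) / (AUC_ref/D_ref)
      = (243.1/150) / (895.1/200)
      = 1.62067 / 4.4755 = 0.3621 = 36.21%

F_rel = 36%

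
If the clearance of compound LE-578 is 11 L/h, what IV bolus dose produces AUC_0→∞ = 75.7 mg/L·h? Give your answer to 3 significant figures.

Dose = 833 mg

Dose_iv = CL × AUC_0→∞
     = 11 × 75.7 = 832.7 mg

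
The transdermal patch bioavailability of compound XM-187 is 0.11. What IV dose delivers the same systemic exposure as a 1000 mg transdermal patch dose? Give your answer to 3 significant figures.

Systemic exposure from an extravascular dose = F × D_ev, so the equivalent IV dose is F × D_ev.
D_iv = F × D_ev = 0.11 × 1000 = 110 mg

D_iv = 110 mg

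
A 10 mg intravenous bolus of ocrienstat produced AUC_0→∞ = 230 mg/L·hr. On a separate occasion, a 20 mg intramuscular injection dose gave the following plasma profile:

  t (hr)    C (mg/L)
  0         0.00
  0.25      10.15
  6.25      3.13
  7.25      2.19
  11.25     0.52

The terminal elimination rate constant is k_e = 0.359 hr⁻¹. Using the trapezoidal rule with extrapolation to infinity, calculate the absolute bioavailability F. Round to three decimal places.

Trapezoidal AUC_0→11.25 (intramuscular injection):
  [0→0.25]: (0.00+10.15)/2 × 0.25 = 1.26875
  [0.25→6.25]: (10.15+3.13)/2 × 6 = 39.84
  [6.25→7.25]: (3.13+2.19)/2 × 1 = 2.66
  [7.25→11.25]: (2.19+0.52)/2 × 4 = 5.42
  Sum = 49.18875 mg/L·hr
Tail: C_last/k_e = 0.52/0.359 = 1.448
AUC_0→∞ (intramuscular injection) = 49.18875 + 1.448 = 50.63675 mg/L·hr
F = (AUC_ev/D_ev)/(AUC_iv/D_iv) = (50.63675/20)/(230/10) = 2.5318375/23 = 0.1101

F = 0.110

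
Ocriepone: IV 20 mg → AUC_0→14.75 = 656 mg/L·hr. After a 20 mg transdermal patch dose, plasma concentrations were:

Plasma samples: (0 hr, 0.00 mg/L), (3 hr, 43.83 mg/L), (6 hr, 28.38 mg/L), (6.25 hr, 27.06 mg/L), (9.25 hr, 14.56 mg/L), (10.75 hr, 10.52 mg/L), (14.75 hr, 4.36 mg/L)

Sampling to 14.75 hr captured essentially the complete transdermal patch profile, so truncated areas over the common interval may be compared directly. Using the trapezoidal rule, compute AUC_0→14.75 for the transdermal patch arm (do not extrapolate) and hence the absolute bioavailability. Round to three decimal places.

Trapezoidal AUC_0→14.75 (transdermal patch):
  [0→3]: (0.00+43.83)/2 × 3 = 65.745
  [3→6]: (43.83+28.38)/2 × 3 = 108.315
  [6→6.25]: (28.38+27.06)/2 × 0.25 = 6.93
  [6.25→9.25]: (27.06+14.56)/2 × 3 = 62.43
  [9.25→10.75]: (14.56+10.52)/2 × 1.5 = 18.81
  [10.75→14.75]: (10.52+4.36)/2 × 4 = 29.76
  Sum = 291.99 mg/L·hr
F = (AUC_ev/D_ev)/(AUC_iv/D_iv) = (291.99/20)/(656/20) = 14.5995/32.8 = 0.4451

F = 0.445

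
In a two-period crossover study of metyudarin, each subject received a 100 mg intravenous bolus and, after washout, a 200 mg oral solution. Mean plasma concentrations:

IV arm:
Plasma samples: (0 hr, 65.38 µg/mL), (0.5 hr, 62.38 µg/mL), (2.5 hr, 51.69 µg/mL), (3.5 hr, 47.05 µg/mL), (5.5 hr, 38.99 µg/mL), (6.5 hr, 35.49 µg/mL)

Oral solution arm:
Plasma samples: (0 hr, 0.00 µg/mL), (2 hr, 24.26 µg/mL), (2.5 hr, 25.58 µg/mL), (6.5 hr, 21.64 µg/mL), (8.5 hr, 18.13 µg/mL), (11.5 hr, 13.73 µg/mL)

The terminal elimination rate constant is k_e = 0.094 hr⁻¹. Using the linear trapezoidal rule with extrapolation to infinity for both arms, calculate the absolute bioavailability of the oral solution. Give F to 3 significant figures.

F = 0.262

Trapezoidal AUC_0→6.5 (IV):
  [0→0.5]: (65.38+62.38)/2 × 0.5 = 31.94
  [0.5→2.5]: (62.38+51.69)/2 × 2 = 114.07
  [2.5→3.5]: (51.69+47.05)/2 × 1 = 49.37
  [3.5→5.5]: (47.05+38.99)/2 × 2 = 86.04
  [5.5→6.5]: (38.99+35.49)/2 × 1 = 37.24
  Sum = 318.66 µg/mL·hr
IV tail: 35.49/0.094 = 377.553; AUC_iv,0→∞ = 318.66 + 377.553 = 696.213 µg/mL·hr
Trapezoidal AUC_0→11.5 (oral solution):
  [0→2]: (0.00+24.26)/2 × 2 = 24.26
  [2→2.5]: (24.26+25.58)/2 × 0.5 = 12.46
  [2.5→6.5]: (25.58+21.64)/2 × 4 = 94.44
  [6.5→8.5]: (21.64+18.13)/2 × 2 = 39.77
  [8.5→11.5]: (18.13+13.73)/2 × 3 = 47.79
  Sum = 218.72 µg/mL·hr
oral solution tail: 13.73/0.094 = 146.064; AUC_ev,0→∞ = 218.72 + 146.064 = 364.784 µg/mL·hr
F = (AUC_ev/D_ev)/(AUC_iv/D_iv) = (364.784/200)/(696.213/100) = 1.82392/6.96213 = 0.2620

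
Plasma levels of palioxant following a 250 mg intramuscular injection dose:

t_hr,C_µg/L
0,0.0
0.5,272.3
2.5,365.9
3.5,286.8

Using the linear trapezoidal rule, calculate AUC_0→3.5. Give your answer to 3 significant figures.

AUC = 1030 µg/L·hr

Trapezoidal AUC_0→3.5:
  [0→0.5]: (0.0+272.3)/2 × 0.5 = 68.075
  [0.5→2.5]: (272.3+365.9)/2 × 2 = 638.2
  [2.5→3.5]: (365.9+286.8)/2 × 1 = 326.35
  Sum = 1032.625 µg/L·hr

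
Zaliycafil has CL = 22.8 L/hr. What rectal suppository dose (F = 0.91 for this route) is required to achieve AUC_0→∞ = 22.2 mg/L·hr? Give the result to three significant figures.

Dose = CL × AUC_0→∞ / F
     = 22.8 × 22.2 / 0.91 = 556.22 mg

Dose = 556 mg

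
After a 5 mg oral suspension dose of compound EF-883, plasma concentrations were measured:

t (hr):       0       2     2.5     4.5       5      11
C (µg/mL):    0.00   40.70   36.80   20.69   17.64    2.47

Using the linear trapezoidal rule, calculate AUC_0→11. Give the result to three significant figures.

AUC = 187 µg/mL·hr

Trapezoidal AUC_0→11:
  [0→2]: (0.00+40.70)/2 × 2 = 40.7
  [2→2.5]: (40.70+36.80)/2 × 0.5 = 19.375
  [2.5→4.5]: (36.80+20.69)/2 × 2 = 57.49
  [4.5→5]: (20.69+17.64)/2 × 0.5 = 9.5825
  [5→11]: (17.64+2.47)/2 × 6 = 60.33
  Sum = 187.4775 µg/mL·hr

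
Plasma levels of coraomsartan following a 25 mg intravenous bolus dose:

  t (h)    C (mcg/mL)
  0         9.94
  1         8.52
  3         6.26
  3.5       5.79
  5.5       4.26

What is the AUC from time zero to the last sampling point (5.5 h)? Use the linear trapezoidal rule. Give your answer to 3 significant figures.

AUC = 37.1 mcg/mL·h

Trapezoidal AUC_0→5.5:
  [0→1]: (9.94+8.52)/2 × 1 = 9.23
  [1→3]: (8.52+6.26)/2 × 2 = 14.78
  [3→3.5]: (6.26+5.79)/2 × 0.5 = 3.0125
  [3.5→5.5]: (5.79+4.26)/2 × 2 = 10.05
  Sum = 37.0725 mcg/mL·h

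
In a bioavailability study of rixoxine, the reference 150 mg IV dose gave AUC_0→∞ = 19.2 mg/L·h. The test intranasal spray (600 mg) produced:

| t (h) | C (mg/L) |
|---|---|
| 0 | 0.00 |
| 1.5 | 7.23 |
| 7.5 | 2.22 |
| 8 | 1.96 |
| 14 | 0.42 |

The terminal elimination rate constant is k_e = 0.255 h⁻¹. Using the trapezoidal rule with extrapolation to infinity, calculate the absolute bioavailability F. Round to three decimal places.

Trapezoidal AUC_0→14 (intranasal spray):
  [0→1.5]: (0.00+7.23)/2 × 1.5 = 5.4225
  [1.5→7.5]: (7.23+2.22)/2 × 6 = 28.35
  [7.5→8]: (2.22+1.96)/2 × 0.5 = 1.045
  [8→14]: (1.96+0.42)/2 × 6 = 7.14
  Sum = 41.9575 mg/L·h
Tail: C_last/k_e = 0.42/0.255 = 1.647
AUC_0→∞ (intranasal spray) = 41.9575 + 1.647 = 43.6045 mg/L·h
F = (AUC_ev/D_ev)/(AUC_iv/D_iv) = (43.6045/600)/(19.2/150) = 0.0726742/0.128 = 0.5678

F = 0.568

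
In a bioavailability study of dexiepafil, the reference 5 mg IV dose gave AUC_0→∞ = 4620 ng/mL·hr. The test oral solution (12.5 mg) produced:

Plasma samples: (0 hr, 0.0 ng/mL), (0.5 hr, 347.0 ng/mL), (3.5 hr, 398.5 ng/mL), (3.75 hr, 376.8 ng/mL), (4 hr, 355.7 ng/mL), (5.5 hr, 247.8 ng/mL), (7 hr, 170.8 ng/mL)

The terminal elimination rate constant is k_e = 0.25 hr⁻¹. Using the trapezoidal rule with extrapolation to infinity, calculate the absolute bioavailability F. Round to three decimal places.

F = 0.246

Trapezoidal AUC_0→7 (oral solution):
  [0→0.5]: (0.0+347.0)/2 × 0.5 = 86.75
  [0.5→3.5]: (347.0+398.5)/2 × 3 = 1118.25
  [3.5→3.75]: (398.5+376.8)/2 × 0.25 = 96.9125
  [3.75→4]: (376.8+355.7)/2 × 0.25 = 91.5625
  [4→5.5]: (355.7+247.8)/2 × 1.5 = 452.625
  [5.5→7]: (247.8+170.8)/2 × 1.5 = 313.95
  Sum = 2160.05 ng/mL·hr
Tail: C_last/k_e = 170.8/0.25 = 683.200
AUC_0→∞ (oral solution) = 2160.05 + 683.200 = 2843.25 ng/mL·hr
F = (AUC_ev/D_ev)/(AUC_iv/D_iv) = (2843.25/12.5)/(4620/5) = 227.46/924 = 0.2462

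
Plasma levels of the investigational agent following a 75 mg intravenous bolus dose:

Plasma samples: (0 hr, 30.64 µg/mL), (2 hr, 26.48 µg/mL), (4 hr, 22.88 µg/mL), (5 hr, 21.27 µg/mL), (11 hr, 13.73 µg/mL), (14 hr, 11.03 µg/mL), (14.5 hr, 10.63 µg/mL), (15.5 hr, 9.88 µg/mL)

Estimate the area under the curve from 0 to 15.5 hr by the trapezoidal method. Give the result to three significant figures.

AUC = 286 µg/mL·hr

Trapezoidal AUC_0→15.5:
  [0→2]: (30.64+26.48)/2 × 2 = 57.12
  [2→4]: (26.48+22.88)/2 × 2 = 49.36
  [4→5]: (22.88+21.27)/2 × 1 = 22.075
  [5→11]: (21.27+13.73)/2 × 6 = 105.0
  [11→14]: (13.73+11.03)/2 × 3 = 37.14
  [14→14.5]: (11.03+10.63)/2 × 0.5 = 5.415
  [14.5→15.5]: (10.63+9.88)/2 × 1 = 10.255
  Sum = 286.365 µg/mL·hr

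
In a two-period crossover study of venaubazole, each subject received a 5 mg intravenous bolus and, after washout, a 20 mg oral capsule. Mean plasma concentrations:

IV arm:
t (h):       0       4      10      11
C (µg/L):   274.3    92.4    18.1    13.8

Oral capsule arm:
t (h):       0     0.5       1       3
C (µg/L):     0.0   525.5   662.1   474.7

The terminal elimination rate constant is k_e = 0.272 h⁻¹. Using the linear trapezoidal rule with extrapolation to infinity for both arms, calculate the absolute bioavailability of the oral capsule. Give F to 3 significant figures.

F = 0.731

Trapezoidal AUC_0→11 (IV):
  [0→4]: (274.3+92.4)/2 × 4 = 733.4
  [4→10]: (92.4+18.1)/2 × 6 = 331.5
  [10→11]: (18.1+13.8)/2 × 1 = 15.95
  Sum = 1080.85 µg/L·h
IV tail: 13.8/0.272 = 50.735; AUC_iv,0→∞ = 1080.85 + 50.735 = 1131.585 µg/L·h
Trapezoidal AUC_0→3 (oral capsule):
  [0→0.5]: (0.0+525.5)/2 × 0.5 = 131.375
  [0.5→1]: (525.5+662.1)/2 × 0.5 = 296.9
  [1→3]: (662.1+474.7)/2 × 2 = 1136.8
  Sum = 1565.075 µg/L·h
oral capsule tail: 474.7/0.272 = 1745.221; AUC_ev,0→∞ = 1565.075 + 1745.221 = 3310.296 µg/L·h
F = (AUC_ev/D_ev)/(AUC_iv/D_iv) = (3310.296/20)/(1131.585/5) = 165.5148/226.317 = 0.7313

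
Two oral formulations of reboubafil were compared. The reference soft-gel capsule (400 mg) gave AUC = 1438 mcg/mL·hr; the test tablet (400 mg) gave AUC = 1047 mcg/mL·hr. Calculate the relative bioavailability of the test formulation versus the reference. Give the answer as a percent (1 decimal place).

F_rel = 72.8%

F_rel = (AUC_test/D_test) / (AUC_ref/D_ref)
      = (1047/400) / (1438/400)
      = 2.6175 / 3.595 = 0.7281 = 72.81%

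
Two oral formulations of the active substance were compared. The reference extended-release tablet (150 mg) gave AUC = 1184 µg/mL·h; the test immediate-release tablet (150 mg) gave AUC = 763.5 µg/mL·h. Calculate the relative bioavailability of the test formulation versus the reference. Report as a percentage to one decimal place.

F_rel = (AUC_test/D_test) / (AUC_ref/D_ref)
      = (763.5/150) / (1184/150)
      = 5.09 / 7.89333 = 0.6448 = 64.48%

F_rel = 64.5%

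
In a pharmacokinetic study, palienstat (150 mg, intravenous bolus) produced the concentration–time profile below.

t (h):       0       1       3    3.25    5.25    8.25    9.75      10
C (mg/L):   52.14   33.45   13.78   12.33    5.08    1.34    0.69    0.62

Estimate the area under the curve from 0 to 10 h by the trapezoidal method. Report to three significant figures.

Trapezoidal AUC_0→10:
  [0→1]: (52.14+33.45)/2 × 1 = 42.795
  [1→3]: (33.45+13.78)/2 × 2 = 47.23
  [3→3.25]: (13.78+12.33)/2 × 0.25 = 3.26375
  [3.25→5.25]: (12.33+5.08)/2 × 2 = 17.41
  [5.25→8.25]: (5.08+1.34)/2 × 3 = 9.63
  [8.25→9.75]: (1.34+0.69)/2 × 1.5 = 1.5225
  [9.75→10]: (0.69+0.62)/2 × 0.25 = 0.16375
  Sum = 122.015 mg/L·h

AUC = 122 mg/L·h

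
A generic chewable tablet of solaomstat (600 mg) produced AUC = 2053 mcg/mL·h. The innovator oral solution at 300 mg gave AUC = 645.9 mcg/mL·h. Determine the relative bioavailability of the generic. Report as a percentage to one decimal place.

F_rel = 158.9%

F_rel = (AUC_test/D_test) / (AUC_ref/D_ref)
      = (2053/600) / (645.9/300)
      = 3.42167 / 2.153 = 1.5893 = 158.93%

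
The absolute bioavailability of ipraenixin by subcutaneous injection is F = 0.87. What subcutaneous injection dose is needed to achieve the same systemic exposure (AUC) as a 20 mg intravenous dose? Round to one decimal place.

D_subcutaneous = 23.0 mg

For equal systemic exposure: F × D_ev = D_iv
D_ev = D_iv / F = 20 / 0.87 = 22.9885 mg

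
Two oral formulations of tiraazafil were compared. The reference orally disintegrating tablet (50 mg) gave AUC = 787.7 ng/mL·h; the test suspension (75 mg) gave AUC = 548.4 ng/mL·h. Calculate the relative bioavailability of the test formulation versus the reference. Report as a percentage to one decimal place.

F_rel = 46.4%

F_rel = (AUC_test/D_test) / (AUC_ref/D_ref)
      = (548.4/75) / (787.7/50)
      = 7.312 / 15.754 = 0.4641 = 46.41%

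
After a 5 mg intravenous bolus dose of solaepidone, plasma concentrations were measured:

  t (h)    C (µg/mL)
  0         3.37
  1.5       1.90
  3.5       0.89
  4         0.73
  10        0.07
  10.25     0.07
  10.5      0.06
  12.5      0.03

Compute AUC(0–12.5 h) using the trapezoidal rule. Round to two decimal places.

Trapezoidal AUC_0→12.5:
  [0→1.5]: (3.37+1.90)/2 × 1.5 = 3.9525
  [1.5→3.5]: (1.90+0.89)/2 × 2 = 2.79
  [3.5→4]: (0.89+0.73)/2 × 0.5 = 0.405
  [4→10]: (0.73+0.07)/2 × 6 = 2.4
  [10→10.25]: (0.07+0.07)/2 × 0.25 = 0.0175
  [10.25→10.5]: (0.07+0.06)/2 × 0.25 = 0.01625
  [10.5→12.5]: (0.06+0.03)/2 × 2 = 0.09
  Sum = 9.67125 µg/mL·h

AUC = 9.67 µg/mL·h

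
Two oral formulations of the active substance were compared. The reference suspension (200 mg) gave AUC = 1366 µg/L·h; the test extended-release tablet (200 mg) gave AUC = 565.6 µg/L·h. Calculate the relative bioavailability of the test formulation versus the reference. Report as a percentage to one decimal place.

F_rel = 41.4%

F_rel = (AUC_test/D_test) / (AUC_ref/D_ref)
      = (565.6/200) / (1366/200)
      = 2.828 / 6.83 = 0.4141 = 41.41%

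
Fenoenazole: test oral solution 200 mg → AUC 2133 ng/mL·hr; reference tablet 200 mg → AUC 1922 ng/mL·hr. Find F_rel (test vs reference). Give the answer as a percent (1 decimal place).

F_rel = (AUC_test/D_test) / (AUC_ref/D_ref)
      = (2133/200) / (1922/200)
      = 10.665 / 9.61 = 1.1098 = 110.98%

F_rel = 111.0%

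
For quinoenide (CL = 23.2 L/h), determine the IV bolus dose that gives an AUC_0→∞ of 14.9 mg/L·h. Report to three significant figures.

Dose_iv = CL × AUC_0→∞
     = 23.2 × 14.9 = 345.68 mg

Dose = 346 mg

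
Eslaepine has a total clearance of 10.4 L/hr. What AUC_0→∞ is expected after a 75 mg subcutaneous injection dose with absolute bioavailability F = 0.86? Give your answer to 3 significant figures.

AUC = 6.20 mg/L·hr

AUC_0→∞ = F × Dose / CL
        = 0.86 × 75 / 10.4 = 6.20192 mg/L·hr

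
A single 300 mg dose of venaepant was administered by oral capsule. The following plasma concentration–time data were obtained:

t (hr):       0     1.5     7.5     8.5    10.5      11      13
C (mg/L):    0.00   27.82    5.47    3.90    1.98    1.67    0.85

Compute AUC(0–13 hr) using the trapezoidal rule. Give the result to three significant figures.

Trapezoidal AUC_0→13:
  [0→1.5]: (0.00+27.82)/2 × 1.5 = 20.865
  [1.5→7.5]: (27.82+5.47)/2 × 6 = 99.87
  [7.5→8.5]: (5.47+3.90)/2 × 1 = 4.685
  [8.5→10.5]: (3.90+1.98)/2 × 2 = 5.88
  [10.5→11]: (1.98+1.67)/2 × 0.5 = 0.9125
  [11→13]: (1.67+0.85)/2 × 2 = 2.52
  Sum = 134.7325 mg/L·hr

AUC = 135 mg/L·hr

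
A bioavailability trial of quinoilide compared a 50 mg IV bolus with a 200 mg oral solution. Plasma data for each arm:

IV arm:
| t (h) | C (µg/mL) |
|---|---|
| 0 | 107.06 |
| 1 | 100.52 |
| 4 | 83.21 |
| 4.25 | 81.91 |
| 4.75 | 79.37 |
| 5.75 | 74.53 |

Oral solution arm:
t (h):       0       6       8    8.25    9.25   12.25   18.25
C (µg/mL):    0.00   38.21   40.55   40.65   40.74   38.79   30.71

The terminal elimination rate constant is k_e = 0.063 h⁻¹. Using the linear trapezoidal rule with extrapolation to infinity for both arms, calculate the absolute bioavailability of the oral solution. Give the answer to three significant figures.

F = 0.156

Trapezoidal AUC_0→5.75 (IV):
  [0→1]: (107.06+100.52)/2 × 1 = 103.79
  [1→4]: (100.52+83.21)/2 × 3 = 275.595
  [4→4.25]: (83.21+81.91)/2 × 0.25 = 20.64
  [4.25→4.75]: (81.91+79.37)/2 × 0.5 = 40.32
  [4.75→5.75]: (79.37+74.53)/2 × 1 = 76.95
  Sum = 517.295 µg/mL·h
IV tail: 74.53/0.063 = 1183.016; AUC_iv,0→∞ = 517.295 + 1183.016 = 1700.311 µg/mL·h
Trapezoidal AUC_0→18.25 (oral solution):
  [0→6]: (0.00+38.21)/2 × 6 = 114.63
  [6→8]: (38.21+40.55)/2 × 2 = 78.76
  [8→8.25]: (40.55+40.65)/2 × 0.25 = 10.15
  [8.25→9.25]: (40.65+40.74)/2 × 1 = 40.695
  [9.25→12.25]: (40.74+38.79)/2 × 3 = 119.295
  [12.25→18.25]: (38.79+30.71)/2 × 6 = 208.5
  Sum = 572.03 µg/mL·h
oral solution tail: 30.71/0.063 = 487.460; AUC_ev,0→∞ = 572.03 + 487.460 = 1059.49 µg/mL·h
F = (AUC_ev/D_ev)/(AUC_iv/D_iv) = (1059.49/200)/(1700.311/50) = 5.29745/34.00622 = 0.1558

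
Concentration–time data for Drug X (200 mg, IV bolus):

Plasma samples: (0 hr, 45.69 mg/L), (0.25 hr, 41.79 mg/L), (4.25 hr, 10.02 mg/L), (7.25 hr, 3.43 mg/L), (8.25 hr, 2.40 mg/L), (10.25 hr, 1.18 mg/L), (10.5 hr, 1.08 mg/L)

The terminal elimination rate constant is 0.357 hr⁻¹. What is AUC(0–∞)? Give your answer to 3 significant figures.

AUC = 145 mg/L·hr

Trapezoidal AUC_0→10.5:
  [0→0.25]: (45.69+41.79)/2 × 0.25 = 10.935
  [0.25→4.25]: (41.79+10.02)/2 × 4 = 103.62
  [4.25→7.25]: (10.02+3.43)/2 × 3 = 20.175
  [7.25→8.25]: (3.43+2.40)/2 × 1 = 2.915
  [8.25→10.25]: (2.40+1.18)/2 × 2 = 3.58
  [10.25→10.5]: (1.18+1.08)/2 × 0.25 = 0.2825
  Sum = 141.5075 mg/L·hr
Extrapolated tail: C_last / k_e = 1.08 / 0.357 = 3.025
AUC_0→∞ = 141.5075 + 3.025 = 144.5325 mg/L·hr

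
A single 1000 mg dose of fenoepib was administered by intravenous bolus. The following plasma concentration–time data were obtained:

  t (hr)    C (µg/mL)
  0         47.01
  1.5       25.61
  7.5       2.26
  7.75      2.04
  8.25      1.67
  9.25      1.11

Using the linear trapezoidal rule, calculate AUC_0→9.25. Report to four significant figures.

AUC = 140.9 µg/mL·hr

Trapezoidal AUC_0→9.25:
  [0→1.5]: (47.01+25.61)/2 × 1.5 = 54.465
  [1.5→7.5]: (25.61+2.26)/2 × 6 = 83.61
  [7.5→7.75]: (2.26+2.04)/2 × 0.25 = 0.5375
  [7.75→8.25]: (2.04+1.67)/2 × 0.5 = 0.9275
  [8.25→9.25]: (1.67+1.11)/2 × 1 = 1.39
  Sum = 140.93 µg/mL·hr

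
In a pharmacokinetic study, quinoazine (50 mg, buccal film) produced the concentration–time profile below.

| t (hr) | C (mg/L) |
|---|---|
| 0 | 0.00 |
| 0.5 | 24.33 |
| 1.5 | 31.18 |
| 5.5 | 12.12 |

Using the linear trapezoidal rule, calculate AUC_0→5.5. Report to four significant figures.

Trapezoidal AUC_0→5.5:
  [0→0.5]: (0.00+24.33)/2 × 0.5 = 6.0825
  [0.5→1.5]: (24.33+31.18)/2 × 1 = 27.755
  [1.5→5.5]: (31.18+12.12)/2 × 4 = 86.6
  Sum = 120.4375 mg/L·hr

AUC = 120.4 mg/L·hr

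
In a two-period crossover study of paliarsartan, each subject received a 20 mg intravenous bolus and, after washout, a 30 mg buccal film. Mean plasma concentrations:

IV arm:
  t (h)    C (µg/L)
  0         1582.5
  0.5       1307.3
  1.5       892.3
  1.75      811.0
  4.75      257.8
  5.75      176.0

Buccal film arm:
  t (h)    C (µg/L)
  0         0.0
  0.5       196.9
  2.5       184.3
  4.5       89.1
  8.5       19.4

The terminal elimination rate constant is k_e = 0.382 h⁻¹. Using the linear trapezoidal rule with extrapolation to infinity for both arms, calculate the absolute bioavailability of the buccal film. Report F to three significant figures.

F = 0.150

Trapezoidal AUC_0→5.75 (IV):
  [0→0.5]: (1582.5+1307.3)/2 × 0.5 = 722.45
  [0.5→1.5]: (1307.3+892.3)/2 × 1 = 1099.8
  [1.5→1.75]: (892.3+811.0)/2 × 0.25 = 212.9125
  [1.75→4.75]: (811.0+257.8)/2 × 3 = 1603.2
  [4.75→5.75]: (257.8+176.0)/2 × 1 = 216.9
  Sum = 3855.2625 µg/L·h
IV tail: 176.0/0.382 = 460.733; AUC_iv,0→∞ = 3855.2625 + 460.733 = 4315.9955 µg/L·h
Trapezoidal AUC_0→8.5 (buccal film):
  [0→0.5]: (0.0+196.9)/2 × 0.5 = 49.225
  [0.5→2.5]: (196.9+184.3)/2 × 2 = 381.2
  [2.5→4.5]: (184.3+89.1)/2 × 2 = 273.4
  [4.5→8.5]: (89.1+19.4)/2 × 4 = 217.0
  Sum = 920.825 µg/L·h
buccal film tail: 19.4/0.382 = 50.785; AUC_ev,0→∞ = 920.825 + 50.785 = 971.61 µg/L·h
F = (AUC_ev/D_ev)/(AUC_iv/D_iv) = (971.61/30)/(4315.9955/20) = 32.387/215.8 = 0.1501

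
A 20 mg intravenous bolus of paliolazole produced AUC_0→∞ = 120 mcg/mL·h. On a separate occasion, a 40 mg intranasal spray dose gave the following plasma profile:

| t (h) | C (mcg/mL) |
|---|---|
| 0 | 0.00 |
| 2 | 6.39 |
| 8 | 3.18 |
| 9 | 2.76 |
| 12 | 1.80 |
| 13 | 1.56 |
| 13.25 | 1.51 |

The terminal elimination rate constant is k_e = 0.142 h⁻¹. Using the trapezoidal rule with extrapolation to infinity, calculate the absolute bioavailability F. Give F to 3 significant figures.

F = 0.240

Trapezoidal AUC_0→13.25 (intranasal spray):
  [0→2]: (0.00+6.39)/2 × 2 = 6.39
  [2→8]: (6.39+3.18)/2 × 6 = 28.71
  [8→9]: (3.18+2.76)/2 × 1 = 2.97
  [9→12]: (2.76+1.80)/2 × 3 = 6.84
  [12→13]: (1.80+1.56)/2 × 1 = 1.68
  [13→13.25]: (1.56+1.51)/2 × 0.25 = 0.38375
  Sum = 46.97375 mcg/mL·h
Tail: C_last/k_e = 1.51/0.142 = 10.634
AUC_0→∞ (intranasal spray) = 46.97375 + 10.634 = 57.60775 mcg/mL·h
F = (AUC_ev/D_ev)/(AUC_iv/D_iv) = (57.60775/40)/(120/20) = 1.44019/6 = 0.2400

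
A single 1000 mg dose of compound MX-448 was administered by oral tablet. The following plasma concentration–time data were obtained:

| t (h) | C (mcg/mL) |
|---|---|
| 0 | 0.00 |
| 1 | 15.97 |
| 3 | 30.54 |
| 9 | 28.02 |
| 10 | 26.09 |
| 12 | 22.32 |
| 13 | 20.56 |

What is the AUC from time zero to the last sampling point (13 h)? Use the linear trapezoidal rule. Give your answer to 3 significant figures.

AUC = 327 mcg/mL·h

Trapezoidal AUC_0→13:
  [0→1]: (0.00+15.97)/2 × 1 = 7.985
  [1→3]: (15.97+30.54)/2 × 2 = 46.51
  [3→9]: (30.54+28.02)/2 × 6 = 175.68
  [9→10]: (28.02+26.09)/2 × 1 = 27.055
  [10→12]: (26.09+22.32)/2 × 2 = 48.41
  [12→13]: (22.32+20.56)/2 × 1 = 21.44
  Sum = 327.08 mcg/mL·h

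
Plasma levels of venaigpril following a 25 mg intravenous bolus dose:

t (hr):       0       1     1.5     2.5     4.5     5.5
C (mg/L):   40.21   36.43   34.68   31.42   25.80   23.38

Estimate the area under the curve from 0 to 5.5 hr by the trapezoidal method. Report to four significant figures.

Trapezoidal AUC_0→5.5:
  [0→1]: (40.21+36.43)/2 × 1 = 38.32
  [1→1.5]: (36.43+34.68)/2 × 0.5 = 17.7775
  [1.5→2.5]: (34.68+31.42)/2 × 1 = 33.05
  [2.5→4.5]: (31.42+25.80)/2 × 2 = 57.22
  [4.5→5.5]: (25.80+23.38)/2 × 1 = 24.59
  Sum = 170.9575 mg/L·hr

AUC = 171.0 mg/L·hr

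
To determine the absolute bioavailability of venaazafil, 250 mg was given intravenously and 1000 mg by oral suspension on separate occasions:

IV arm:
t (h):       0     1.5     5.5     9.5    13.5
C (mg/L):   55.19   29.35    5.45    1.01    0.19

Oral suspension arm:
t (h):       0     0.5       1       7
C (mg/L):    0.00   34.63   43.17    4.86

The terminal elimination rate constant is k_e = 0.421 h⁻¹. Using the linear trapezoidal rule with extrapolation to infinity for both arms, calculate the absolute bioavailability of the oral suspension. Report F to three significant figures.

Trapezoidal AUC_0→13.5 (IV):
  [0→1.5]: (55.19+29.35)/2 × 1.5 = 63.405
  [1.5→5.5]: (29.35+5.45)/2 × 4 = 69.6
  [5.5→9.5]: (5.45+1.01)/2 × 4 = 12.92
  [9.5→13.5]: (1.01+0.19)/2 × 4 = 2.4
  Sum = 148.325 mg/L·h
IV tail: 0.19/0.421 = 0.451; AUC_iv,0→∞ = 148.325 + 0.451 = 148.776 mg/L·h
Trapezoidal AUC_0→7 (oral suspension):
  [0→0.5]: (0.00+34.63)/2 × 0.5 = 8.6575
  [0.5→1]: (34.63+43.17)/2 × 0.5 = 19.45
  [1→7]: (43.17+4.86)/2 × 6 = 144.09
  Sum = 172.1975 mg/L·h
oral suspension tail: 4.86/0.421 = 11.544; AUC_ev,0→∞ = 172.1975 + 11.544 = 183.7415 mg/L·h
F = (AUC_ev/D_ev)/(AUC_iv/D_iv) = (183.7415/1000)/(148.776/250) = 0.1837415/0.595104 = 0.3088

F = 0.309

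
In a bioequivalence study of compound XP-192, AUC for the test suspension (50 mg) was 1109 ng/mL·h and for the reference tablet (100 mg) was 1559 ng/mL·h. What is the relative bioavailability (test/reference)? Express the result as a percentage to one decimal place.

F_rel = (AUC_test/D_test) / (AUC_ref/D_ref)
      = (1109/50) / (1559/100)
      = 22.18 / 15.59 = 1.4227 = 142.27%

F_rel = 142.3%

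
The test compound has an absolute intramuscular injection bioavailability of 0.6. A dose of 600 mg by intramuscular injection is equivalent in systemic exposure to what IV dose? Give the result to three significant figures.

D_iv = 360 mg

Systemic exposure from an extravascular dose = F × D_ev, so the equivalent IV dose is F × D_ev.
D_iv = F × D_ev = 0.6 × 600 = 360 mg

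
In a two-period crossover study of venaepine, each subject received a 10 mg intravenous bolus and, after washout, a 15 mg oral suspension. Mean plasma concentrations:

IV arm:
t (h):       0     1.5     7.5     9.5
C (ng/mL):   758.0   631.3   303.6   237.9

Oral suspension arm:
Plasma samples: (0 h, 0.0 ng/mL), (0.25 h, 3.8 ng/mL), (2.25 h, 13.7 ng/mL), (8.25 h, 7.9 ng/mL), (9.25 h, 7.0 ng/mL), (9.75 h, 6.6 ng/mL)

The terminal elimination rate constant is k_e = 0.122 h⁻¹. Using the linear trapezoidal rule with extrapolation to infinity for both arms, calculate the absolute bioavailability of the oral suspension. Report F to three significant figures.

F = 0.0155

Trapezoidal AUC_0→9.5 (IV):
  [0→1.5]: (758.0+631.3)/2 × 1.5 = 1041.975
  [1.5→7.5]: (631.3+303.6)/2 × 6 = 2804.7
  [7.5→9.5]: (303.6+237.9)/2 × 2 = 541.5
  Sum = 4388.175 ng/mL·h
IV tail: 237.9/0.122 = 1950.000; AUC_iv,0→∞ = 4388.175 + 1950.000 = 6338.175 ng/mL·h
Trapezoidal AUC_0→9.75 (oral suspension):
  [0→0.25]: (0.0+3.8)/2 × 0.25 = 0.475
  [0.25→2.25]: (3.8+13.7)/2 × 2 = 17.5
  [2.25→8.25]: (13.7+7.9)/2 × 6 = 64.8
  [8.25→9.25]: (7.9+7.0)/2 × 1 = 7.45
  [9.25→9.75]: (7.0+6.6)/2 × 0.5 = 3.4
  Sum = 93.625 ng/mL·h
oral suspension tail: 6.6/0.122 = 54.098; AUC_ev,0→∞ = 93.625 + 54.098 = 147.723 ng/mL·h
F = (AUC_ev/D_ev)/(AUC_iv/D_iv) = (147.723/15)/(6338.175/10) = 9.8482/633.8175 = 0.0155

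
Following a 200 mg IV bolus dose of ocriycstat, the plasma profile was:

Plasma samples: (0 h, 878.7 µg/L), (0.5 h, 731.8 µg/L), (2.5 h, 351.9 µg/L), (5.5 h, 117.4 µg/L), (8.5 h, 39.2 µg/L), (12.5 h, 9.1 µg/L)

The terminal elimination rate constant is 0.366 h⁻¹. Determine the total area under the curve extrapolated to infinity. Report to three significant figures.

AUC = 2550 µg/L·h

Trapezoidal AUC_0→12.5:
  [0→0.5]: (878.7+731.8)/2 × 0.5 = 402.625
  [0.5→2.5]: (731.8+351.9)/2 × 2 = 1083.7
  [2.5→5.5]: (351.9+117.4)/2 × 3 = 703.95
  [5.5→8.5]: (117.4+39.2)/2 × 3 = 234.9
  [8.5→12.5]: (39.2+9.1)/2 × 4 = 96.6
  Sum = 2521.775 µg/L·h
Extrapolated tail: C_last / k_e = 9.1 / 0.366 = 24.863
AUC_0→∞ = 2521.775 + 24.863 = 2546.638 µg/L·h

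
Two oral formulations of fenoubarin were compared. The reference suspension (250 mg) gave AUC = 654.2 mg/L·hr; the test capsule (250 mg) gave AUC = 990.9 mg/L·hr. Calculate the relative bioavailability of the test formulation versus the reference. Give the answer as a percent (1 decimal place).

F_rel = 151.5%

F_rel = (AUC_test/D_test) / (AUC_ref/D_ref)
      = (990.9/250) / (654.2/250)
      = 3.9636 / 2.6168 = 1.5147 = 151.47%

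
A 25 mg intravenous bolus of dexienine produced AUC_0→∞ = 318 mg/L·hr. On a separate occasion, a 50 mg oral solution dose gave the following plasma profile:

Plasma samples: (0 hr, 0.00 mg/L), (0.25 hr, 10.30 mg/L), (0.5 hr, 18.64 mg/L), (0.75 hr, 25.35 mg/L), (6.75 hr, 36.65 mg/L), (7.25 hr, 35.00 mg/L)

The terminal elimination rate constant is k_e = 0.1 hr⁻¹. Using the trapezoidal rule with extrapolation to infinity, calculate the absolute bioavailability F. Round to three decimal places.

F = 0.887

Trapezoidal AUC_0→7.25 (oral solution):
  [0→0.25]: (0.00+10.30)/2 × 0.25 = 1.2875
  [0.25→0.5]: (10.30+18.64)/2 × 0.25 = 3.6175
  [0.5→0.75]: (18.64+25.35)/2 × 0.25 = 5.49875
  [0.75→6.75]: (25.35+36.65)/2 × 6 = 186.0
  [6.75→7.25]: (36.65+35.00)/2 × 0.5 = 17.9125
  Sum = 214.31625 mg/L·hr
Tail: C_last/k_e = 35.00/0.1 = 350.000
AUC_0→∞ (oral solution) = 214.31625 + 350.000 = 564.31625 mg/L·hr
F = (AUC_ev/D_ev)/(AUC_iv/D_iv) = (564.31625/50)/(318/25) = 11.286325/12.72 = 0.8873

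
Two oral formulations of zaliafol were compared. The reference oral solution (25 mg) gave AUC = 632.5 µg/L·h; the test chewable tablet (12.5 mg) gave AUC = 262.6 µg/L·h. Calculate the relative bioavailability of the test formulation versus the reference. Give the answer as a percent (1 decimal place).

F_rel = 83.0%

F_rel = (AUC_test/D_test) / (AUC_ref/D_ref)
      = (262.6/12.5) / (632.5/25)
      = 21.008 / 25.3 = 0.8304 = 83.04%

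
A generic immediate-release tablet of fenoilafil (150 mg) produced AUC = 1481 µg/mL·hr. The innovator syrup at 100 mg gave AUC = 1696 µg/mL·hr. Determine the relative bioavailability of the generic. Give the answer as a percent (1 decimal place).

F_rel = 58.2%

F_rel = (AUC_test/D_test) / (AUC_ref/D_ref)
      = (1481/150) / (1696/100)
      = 9.87333 / 16.96 = 0.5822 = 58.22%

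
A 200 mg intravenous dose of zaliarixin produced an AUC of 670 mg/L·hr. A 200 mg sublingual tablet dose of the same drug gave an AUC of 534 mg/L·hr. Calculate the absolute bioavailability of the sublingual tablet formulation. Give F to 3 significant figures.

F = (AUC_ev / D_ev) / (AUC_iv / D_iv)
  = (534/200) / (670/200)
  = 2.67 / 3.35 = 0.7970

F = 0.797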